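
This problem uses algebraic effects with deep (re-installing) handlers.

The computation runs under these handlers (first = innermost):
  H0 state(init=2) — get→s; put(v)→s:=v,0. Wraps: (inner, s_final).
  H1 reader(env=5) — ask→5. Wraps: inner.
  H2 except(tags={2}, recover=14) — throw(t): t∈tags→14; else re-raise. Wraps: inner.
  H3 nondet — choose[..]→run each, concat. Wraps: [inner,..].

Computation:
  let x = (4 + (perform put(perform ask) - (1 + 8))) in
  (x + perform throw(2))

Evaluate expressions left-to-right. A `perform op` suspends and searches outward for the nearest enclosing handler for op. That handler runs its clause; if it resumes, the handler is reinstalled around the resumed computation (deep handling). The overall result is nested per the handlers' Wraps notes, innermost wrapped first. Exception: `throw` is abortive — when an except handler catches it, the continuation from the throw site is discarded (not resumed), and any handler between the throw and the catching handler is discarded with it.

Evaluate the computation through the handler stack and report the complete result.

Answer: [14]

Evaluation trace:
ask @ H1 ⇒ 5
put(5) @ H0 ⇒ s:=5
throw(2) @ H2 caught ⇒ 14
H3 returns [14]
= [14]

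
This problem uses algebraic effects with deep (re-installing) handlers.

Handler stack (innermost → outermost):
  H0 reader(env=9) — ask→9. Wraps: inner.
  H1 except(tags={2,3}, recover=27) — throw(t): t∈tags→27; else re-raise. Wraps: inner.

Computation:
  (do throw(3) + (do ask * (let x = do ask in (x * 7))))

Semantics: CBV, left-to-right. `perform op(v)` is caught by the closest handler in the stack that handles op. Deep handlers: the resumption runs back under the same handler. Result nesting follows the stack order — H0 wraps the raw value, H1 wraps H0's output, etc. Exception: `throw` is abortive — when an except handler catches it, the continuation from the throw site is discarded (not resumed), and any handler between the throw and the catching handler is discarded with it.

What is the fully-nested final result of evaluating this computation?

Evaluation trace:
throw(3) @ H1 caught ⇒ 27
= 27

Answer: 27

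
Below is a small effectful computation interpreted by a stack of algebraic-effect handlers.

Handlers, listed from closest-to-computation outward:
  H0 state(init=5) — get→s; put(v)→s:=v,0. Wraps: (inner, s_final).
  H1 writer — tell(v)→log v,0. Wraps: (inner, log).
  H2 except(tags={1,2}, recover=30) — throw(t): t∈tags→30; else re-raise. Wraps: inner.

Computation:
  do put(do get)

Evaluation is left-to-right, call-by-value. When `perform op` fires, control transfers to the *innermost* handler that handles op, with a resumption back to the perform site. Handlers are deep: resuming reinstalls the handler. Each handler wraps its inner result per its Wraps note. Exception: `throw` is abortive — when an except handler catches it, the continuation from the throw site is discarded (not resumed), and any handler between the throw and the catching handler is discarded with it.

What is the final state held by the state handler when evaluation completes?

Working:
get @ H0 ⇒ 5
put(5) @ H0 ⇒ s:=5
H0 returns (0, 5)
H1 returns ((0, 5), ())
H2 returns ((0, 5), ())
= ((0, 5), ())

Answer: 5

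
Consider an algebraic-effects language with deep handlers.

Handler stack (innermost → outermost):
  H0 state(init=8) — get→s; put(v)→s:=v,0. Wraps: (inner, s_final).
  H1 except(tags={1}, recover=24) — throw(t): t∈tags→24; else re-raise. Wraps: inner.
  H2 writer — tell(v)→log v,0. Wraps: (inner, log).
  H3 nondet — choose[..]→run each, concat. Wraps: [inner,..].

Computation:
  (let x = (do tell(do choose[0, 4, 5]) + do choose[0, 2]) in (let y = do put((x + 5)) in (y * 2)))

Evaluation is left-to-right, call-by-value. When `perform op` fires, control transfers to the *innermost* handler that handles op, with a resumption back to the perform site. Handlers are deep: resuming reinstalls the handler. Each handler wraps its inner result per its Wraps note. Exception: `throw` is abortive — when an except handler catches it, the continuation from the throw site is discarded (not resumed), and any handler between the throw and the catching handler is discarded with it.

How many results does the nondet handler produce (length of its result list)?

Evaluation trace:
choose[0, 4, 5] @ H3
  branch[0] choose=0:
    tell(0) @ H2 ⇒ log+=0
    choose[0, 2] @ H3
      branch[0] choose=0:
        put(5) @ H0 ⇒ s:=5
        H0 returns (0, 5)
        H1 returns (0, 5)
        H2 returns ((0, 5), (0))
        H3 returns [((0, 5), (0))]
      branch[1] choose=2:
        put(7) @ H0 ⇒ s:=7
        H0 returns (0, 7)
        H1 returns (0, 7)
        H2 returns ((0, 7), (0))
        H3 returns [((0, 7), (0))]
  branch[1] choose=4:
    tell(4) @ H2 ⇒ log+=4
    choose[0, 2] @ H3
      branch[0] choose=0:
        put(5) @ H0 ⇒ s:=5
        H0 returns (0, 5)
        H1 returns (0, 5)
        H2 returns ((0, 5), (4))
        H3 returns [((0, 5), (4))]
      branch[1] choose=2:
        put(7) @ H0 ⇒ s:=7
        H0 returns (0, 7)
        H1 returns (0, 7)
        H2 returns ((0, 7), (4))
        H3 returns [((0, 7), (4))]
  branch[2] choose=5:
    tell(5) @ H2 ⇒ log+=5
    choose[0, 2] @ H3
      branch[0] choose=0:
        put(5) @ H0 ⇒ s:=5
        H0 returns (0, 5)
        H1 returns (0, 5)
        H2 returns ((0, 5), (5))
        H3 returns [((0, 5), (5))]
      branch[1] choose=2:
        put(7) @ H0 ⇒ s:=7
        H0 returns (0, 7)
        H1 returns (0, 7)
        H2 returns ((0, 7), (5))
        H3 returns [((0, 7), (5))]
= [((0, 5), (0)), ((0, 7), (0)), ((0, 5), (4)), ((0, 7), (4)), ((0, 5), (5)), ((0, 7), (5))]

Answer: 6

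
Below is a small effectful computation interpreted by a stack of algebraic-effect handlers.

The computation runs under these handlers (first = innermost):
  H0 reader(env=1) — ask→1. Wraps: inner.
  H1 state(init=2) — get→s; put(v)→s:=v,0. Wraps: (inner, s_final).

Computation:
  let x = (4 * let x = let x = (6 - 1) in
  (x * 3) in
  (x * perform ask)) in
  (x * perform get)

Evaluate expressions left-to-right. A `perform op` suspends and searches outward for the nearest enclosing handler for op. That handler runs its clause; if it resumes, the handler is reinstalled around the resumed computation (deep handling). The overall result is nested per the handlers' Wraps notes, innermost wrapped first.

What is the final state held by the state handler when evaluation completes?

Evaluation trace:
ask @ H0 ⇒ 1
get @ H1 ⇒ 2
H0 returns 120
H1 returns (120, 2)
= (120, 2)

Answer: 2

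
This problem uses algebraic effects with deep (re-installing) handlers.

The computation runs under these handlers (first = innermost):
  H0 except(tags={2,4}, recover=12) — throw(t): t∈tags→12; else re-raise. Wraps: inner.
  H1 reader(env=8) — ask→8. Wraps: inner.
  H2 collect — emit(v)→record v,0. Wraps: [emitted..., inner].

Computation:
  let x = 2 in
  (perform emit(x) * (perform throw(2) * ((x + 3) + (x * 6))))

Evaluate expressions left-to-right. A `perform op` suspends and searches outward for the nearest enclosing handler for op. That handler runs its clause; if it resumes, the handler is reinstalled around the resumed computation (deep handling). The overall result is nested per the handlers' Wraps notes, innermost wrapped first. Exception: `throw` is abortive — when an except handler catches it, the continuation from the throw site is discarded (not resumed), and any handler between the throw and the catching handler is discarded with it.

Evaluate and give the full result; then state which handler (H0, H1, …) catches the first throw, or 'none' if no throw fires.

Evaluation trace:
emit(2) @ H2 ⇒ out+=2
throw(2) @ H0 caught ⇒ 12
H1 returns 12
H2 returns [2, 12]
= [2, 12]

Answer: [2, 12] ; first throw caught by: H0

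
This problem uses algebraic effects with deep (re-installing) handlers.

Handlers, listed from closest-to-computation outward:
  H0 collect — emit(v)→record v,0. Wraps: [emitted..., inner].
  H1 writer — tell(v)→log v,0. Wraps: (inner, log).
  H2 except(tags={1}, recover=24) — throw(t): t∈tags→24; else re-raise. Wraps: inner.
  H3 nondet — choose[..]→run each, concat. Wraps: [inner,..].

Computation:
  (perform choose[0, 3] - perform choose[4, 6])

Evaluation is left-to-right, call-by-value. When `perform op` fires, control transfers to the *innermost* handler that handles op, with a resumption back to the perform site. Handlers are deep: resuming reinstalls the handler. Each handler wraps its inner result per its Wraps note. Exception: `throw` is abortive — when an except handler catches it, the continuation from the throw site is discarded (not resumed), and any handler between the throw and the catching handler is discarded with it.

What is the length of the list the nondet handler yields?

Answer: 4

Step-by-step:
choose[0, 3] @ H3
  branch[0] choose=0:
    choose[4, 6] @ H3
      branch[0] choose=4:
        H0 returns [-4]
        H1 returns ([-4], ())
        H2 returns ([-4], ())
        H3 returns [([-4], ())]
      branch[1] choose=6:
        H0 returns [-6]
        H1 returns ([-6], ())
        H2 returns ([-6], ())
        H3 returns [([-6], ())]
  branch[1] choose=3:
    choose[4, 6] @ H3
      branch[0] choose=4:
        H0 returns [-1]
        H1 returns ([-1], ())
        H2 returns ([-1], ())
        H3 returns [([-1], ())]
      branch[1] choose=6:
        H0 returns [-3]
        H1 returns ([-3], ())
        H2 returns ([-3], ())
        H3 returns [([-3], ())]
= [([-4], ()), ([-6], ()), ([-1], ()), ([-3], ())]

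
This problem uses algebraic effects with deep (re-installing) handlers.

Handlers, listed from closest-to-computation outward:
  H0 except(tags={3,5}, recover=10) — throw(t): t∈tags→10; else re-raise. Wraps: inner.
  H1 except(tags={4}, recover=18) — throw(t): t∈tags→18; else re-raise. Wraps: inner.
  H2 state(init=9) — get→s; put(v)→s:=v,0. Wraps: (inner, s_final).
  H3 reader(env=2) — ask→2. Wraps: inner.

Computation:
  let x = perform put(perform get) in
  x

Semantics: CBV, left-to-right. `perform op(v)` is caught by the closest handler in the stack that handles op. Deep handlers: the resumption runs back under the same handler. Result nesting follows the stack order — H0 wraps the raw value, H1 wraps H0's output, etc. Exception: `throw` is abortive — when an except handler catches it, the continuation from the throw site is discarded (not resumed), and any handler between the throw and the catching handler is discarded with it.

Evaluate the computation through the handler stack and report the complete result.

Working:
get @ H2 ⇒ 9
put(9) @ H2 ⇒ s:=9
H0 returns 0
H1 returns 0
H2 returns (0, 9)
H3 returns (0, 9)
= (0, 9)

Answer: (0, 9)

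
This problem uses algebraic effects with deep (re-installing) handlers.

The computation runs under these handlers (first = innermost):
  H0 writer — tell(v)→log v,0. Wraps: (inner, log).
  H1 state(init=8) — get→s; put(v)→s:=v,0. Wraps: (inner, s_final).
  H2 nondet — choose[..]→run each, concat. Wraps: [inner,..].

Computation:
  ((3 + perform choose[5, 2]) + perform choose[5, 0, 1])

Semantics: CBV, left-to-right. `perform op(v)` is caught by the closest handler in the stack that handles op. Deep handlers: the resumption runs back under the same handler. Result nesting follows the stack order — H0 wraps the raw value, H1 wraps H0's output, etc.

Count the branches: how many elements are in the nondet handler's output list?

Answer: 6

Working:
choose[5, 2] @ H2
  branch[0] choose=5:
    choose[5, 0, 1] @ H2
      branch[0] choose=5:
        H0 returns (13, ())
        H1 returns ((13, ()), 8)
        H2 returns [((13, ()), 8)]
      branch[1] choose=0:
        H0 returns (8, ())
        H1 returns ((8, ()), 8)
        H2 returns [((8, ()), 8)]
      branch[2] choose=1:
        H0 returns (9, ())
        H1 returns ((9, ()), 8)
        H2 returns [((9, ()), 8)]
  branch[1] choose=2:
    choose[5, 0, 1] @ H2
      branch[0] choose=5:
        H0 returns (10, ())
        H1 returns ((10, ()), 8)
        H2 returns [((10, ()), 8)]
      branch[1] choose=0:
        H0 returns (5, ())
        H1 returns ((5, ()), 8)
        H2 returns [((5, ()), 8)]
      branch[2] choose=1:
        H0 returns (6, ())
        H1 returns ((6, ()), 8)
        H2 returns [((6, ()), 8)]
= [((13, ()), 8), ((8, ()), 8), ((9, ()), 8), ((10, ()), 8), ((5, ()), 8), ((6, ()), 8)]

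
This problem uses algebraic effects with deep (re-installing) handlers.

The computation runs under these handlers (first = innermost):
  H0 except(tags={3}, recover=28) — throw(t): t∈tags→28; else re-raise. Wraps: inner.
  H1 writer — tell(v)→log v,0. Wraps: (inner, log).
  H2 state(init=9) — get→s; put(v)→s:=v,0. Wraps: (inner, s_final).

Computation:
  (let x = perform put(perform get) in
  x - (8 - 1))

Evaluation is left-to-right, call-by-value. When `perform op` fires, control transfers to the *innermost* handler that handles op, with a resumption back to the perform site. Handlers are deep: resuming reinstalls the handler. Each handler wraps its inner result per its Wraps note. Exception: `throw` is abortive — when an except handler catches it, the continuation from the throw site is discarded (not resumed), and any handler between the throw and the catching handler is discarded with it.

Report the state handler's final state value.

Answer: 9

Working:
get @ H2 ⇒ 9
put(9) @ H2 ⇒ s:=9
H0 returns -7
H1 returns (-7, ())
H2 returns ((-7, ()), 9)
= ((-7, ()), 9)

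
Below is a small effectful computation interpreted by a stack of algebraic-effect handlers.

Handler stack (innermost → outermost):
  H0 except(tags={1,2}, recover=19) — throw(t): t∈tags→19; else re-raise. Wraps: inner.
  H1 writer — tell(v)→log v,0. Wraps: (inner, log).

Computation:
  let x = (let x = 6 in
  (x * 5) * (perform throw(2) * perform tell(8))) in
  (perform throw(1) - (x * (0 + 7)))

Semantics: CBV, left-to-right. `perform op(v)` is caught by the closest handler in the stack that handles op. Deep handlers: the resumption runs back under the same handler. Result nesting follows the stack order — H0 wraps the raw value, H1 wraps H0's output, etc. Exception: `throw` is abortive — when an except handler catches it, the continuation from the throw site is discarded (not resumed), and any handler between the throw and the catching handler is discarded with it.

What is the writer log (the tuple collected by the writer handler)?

Answer: ()

Step-by-step:
throw(2) @ H0 caught ⇒ 19
H1 returns (19, ())
= (19, ())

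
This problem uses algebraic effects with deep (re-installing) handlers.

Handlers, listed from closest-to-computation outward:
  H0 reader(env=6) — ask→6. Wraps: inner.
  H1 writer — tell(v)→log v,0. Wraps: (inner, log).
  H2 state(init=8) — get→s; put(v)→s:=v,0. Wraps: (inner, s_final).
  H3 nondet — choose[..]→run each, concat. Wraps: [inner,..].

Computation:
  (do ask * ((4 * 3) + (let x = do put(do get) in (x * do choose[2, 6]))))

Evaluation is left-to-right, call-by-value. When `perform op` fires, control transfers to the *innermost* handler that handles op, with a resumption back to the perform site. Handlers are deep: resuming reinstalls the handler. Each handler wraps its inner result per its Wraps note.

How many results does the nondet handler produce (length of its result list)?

Answer: 2

Step-by-step:
ask @ H0 ⇒ 6
get @ H2 ⇒ 8
put(8) @ H2 ⇒ s:=8
choose[2, 6] @ H3
  branch[0] choose=2:
    H0 returns 72
    H1 returns (72, ())
    H2 returns ((72, ()), 8)
    H3 returns [((72, ()), 8)]
  branch[1] choose=6:
    H0 returns 72
    H1 returns (72, ())
    H2 returns ((72, ()), 8)
    H3 returns [((72, ()), 8)]
= [((72, ()), 8), ((72, ()), 8)]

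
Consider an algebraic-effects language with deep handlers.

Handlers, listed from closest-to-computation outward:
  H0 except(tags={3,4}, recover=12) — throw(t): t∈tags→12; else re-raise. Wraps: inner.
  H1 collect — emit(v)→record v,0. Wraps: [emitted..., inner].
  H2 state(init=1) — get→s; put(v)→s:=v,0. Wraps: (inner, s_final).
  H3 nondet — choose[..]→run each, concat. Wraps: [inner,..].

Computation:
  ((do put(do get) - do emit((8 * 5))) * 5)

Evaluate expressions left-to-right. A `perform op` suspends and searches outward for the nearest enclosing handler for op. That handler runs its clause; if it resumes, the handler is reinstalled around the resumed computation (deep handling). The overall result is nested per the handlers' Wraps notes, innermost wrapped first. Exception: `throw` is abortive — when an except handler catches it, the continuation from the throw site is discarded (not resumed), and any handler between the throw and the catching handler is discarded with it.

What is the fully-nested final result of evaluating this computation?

Answer: [([40, 0], 1)]

Evaluation trace:
get @ H2 ⇒ 1
put(1) @ H2 ⇒ s:=1
emit(40) @ H1 ⇒ out+=40
H0 returns 0
H1 returns [40, 0]
H2 returns ([40, 0], 1)
H3 returns [([40, 0], 1)]
= [([40, 0], 1)]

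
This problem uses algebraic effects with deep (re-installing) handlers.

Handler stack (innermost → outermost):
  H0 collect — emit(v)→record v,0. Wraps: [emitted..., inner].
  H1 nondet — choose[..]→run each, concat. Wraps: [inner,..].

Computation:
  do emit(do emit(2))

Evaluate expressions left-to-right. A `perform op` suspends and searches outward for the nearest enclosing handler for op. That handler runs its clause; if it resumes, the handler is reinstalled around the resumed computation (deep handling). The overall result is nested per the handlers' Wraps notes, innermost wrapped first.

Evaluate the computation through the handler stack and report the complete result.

Answer: [[2, 0, 0]]

Evaluation trace:
emit(2) @ H0 ⇒ out+=2
emit(0) @ H0 ⇒ out+=0
H0 returns [2, 0, 0]
H1 returns [[2, 0, 0]]
= [[2, 0, 0]]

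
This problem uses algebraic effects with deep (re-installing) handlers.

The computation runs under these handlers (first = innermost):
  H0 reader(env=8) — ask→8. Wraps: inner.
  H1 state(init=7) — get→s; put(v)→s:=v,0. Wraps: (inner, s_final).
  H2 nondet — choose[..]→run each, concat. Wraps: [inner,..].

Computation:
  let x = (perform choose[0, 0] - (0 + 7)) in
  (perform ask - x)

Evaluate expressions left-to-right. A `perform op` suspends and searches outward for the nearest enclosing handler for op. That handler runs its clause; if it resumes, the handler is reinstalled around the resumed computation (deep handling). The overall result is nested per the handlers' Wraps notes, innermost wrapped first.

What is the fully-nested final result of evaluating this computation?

Answer: [(15, 7), (15, 7)]

Working:
choose[0, 0] @ H2
  branch[0] choose=0:
    ask @ H0 ⇒ 8
    H0 returns 15
    H1 returns (15, 7)
    H2 returns [(15, 7)]
  branch[1] choose=0:
    ask @ H0 ⇒ 8
    H0 returns 15
    H1 returns (15, 7)
    H2 returns [(15, 7)]
= [(15, 7), (15, 7)]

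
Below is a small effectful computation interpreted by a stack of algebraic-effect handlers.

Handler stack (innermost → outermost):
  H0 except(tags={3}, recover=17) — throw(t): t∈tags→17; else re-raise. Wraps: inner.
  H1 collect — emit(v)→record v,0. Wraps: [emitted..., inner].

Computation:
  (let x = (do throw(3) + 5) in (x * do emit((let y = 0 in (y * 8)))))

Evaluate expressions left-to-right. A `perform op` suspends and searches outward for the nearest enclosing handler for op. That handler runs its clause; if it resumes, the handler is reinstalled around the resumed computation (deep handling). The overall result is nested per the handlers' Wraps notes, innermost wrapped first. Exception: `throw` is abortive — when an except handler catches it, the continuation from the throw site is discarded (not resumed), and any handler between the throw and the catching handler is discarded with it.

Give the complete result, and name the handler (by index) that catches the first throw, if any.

Answer: [17] ; first throw caught by: H0

Step-by-step:
throw(3) @ H0 caught ⇒ 17
H1 returns [17]
= [17]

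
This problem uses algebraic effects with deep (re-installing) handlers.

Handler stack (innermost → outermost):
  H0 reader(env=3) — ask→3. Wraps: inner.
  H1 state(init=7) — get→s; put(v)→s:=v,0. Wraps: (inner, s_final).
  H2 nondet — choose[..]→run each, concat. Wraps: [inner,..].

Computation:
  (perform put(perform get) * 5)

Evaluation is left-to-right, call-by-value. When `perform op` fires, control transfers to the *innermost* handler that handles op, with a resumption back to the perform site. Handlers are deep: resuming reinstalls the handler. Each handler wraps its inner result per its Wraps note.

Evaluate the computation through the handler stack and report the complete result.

Answer: [(0, 7)]

Step-by-step:
get @ H1 ⇒ 7
put(7) @ H1 ⇒ s:=7
H0 returns 0
H1 returns (0, 7)
H2 returns [(0, 7)]
= [(0, 7)]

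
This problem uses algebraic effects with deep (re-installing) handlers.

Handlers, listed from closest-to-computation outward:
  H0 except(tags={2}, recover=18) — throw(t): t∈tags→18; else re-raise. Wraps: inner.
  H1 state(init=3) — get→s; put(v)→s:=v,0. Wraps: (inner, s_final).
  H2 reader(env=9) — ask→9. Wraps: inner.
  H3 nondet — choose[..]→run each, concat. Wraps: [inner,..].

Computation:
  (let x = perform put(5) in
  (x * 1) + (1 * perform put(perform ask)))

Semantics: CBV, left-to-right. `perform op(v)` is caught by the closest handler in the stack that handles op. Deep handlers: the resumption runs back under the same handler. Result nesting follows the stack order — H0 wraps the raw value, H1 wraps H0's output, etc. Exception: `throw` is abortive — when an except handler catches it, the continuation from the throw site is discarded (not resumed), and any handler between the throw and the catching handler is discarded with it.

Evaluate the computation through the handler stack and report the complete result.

Step-by-step:
put(5) @ H1 ⇒ s:=5
ask @ H2 ⇒ 9
put(9) @ H1 ⇒ s:=9
H0 returns 0
H1 returns (0, 9)
H2 returns (0, 9)
H3 returns [(0, 9)]
= [(0, 9)]

Answer: [(0, 9)]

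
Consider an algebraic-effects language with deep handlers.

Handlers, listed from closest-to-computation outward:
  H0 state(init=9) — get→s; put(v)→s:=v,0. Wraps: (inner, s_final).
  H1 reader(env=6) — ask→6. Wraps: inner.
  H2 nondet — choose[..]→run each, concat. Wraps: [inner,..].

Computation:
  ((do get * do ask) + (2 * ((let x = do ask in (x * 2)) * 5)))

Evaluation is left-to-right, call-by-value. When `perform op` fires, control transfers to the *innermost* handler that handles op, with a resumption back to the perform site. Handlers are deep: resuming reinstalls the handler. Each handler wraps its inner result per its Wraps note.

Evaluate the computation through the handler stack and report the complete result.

Answer: [(174, 9)]

Evaluation trace:
get @ H0 ⇒ 9
ask @ H1 ⇒ 6
ask @ H1 ⇒ 6
H0 returns (174, 9)
H1 returns (174, 9)
H2 returns [(174, 9)]
= [(174, 9)]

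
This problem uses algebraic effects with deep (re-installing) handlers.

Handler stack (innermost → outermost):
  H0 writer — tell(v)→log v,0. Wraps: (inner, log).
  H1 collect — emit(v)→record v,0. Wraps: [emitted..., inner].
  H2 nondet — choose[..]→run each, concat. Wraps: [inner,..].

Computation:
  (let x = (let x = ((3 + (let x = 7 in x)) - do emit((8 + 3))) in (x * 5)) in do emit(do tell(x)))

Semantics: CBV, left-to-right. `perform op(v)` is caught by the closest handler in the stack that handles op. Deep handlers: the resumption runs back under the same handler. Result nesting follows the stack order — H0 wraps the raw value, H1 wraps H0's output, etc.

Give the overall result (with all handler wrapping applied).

Answer: [[11, 0, (0, (50))]]

Evaluation trace:
emit(11) @ H1 ⇒ out+=11
tell(50) @ H0 ⇒ log+=50
emit(0) @ H1 ⇒ out+=0
H0 returns (0, (50))
H1 returns [11, 0, (0, (50))]
H2 returns [[11, 0, (0, (50))]]
= [[11, 0, (0, (50))]]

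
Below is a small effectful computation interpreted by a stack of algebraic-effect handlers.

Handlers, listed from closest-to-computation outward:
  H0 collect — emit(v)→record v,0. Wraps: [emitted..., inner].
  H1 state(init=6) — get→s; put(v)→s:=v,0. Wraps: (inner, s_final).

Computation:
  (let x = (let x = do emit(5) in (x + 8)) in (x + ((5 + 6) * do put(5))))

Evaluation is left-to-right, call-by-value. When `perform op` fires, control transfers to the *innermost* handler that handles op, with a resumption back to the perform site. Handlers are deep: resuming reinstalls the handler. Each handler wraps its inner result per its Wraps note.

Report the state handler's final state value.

Answer: 5

Step-by-step:
emit(5) @ H0 ⇒ out+=5
put(5) @ H1 ⇒ s:=5
H0 returns [5, 8]
H1 returns ([5, 8], 5)
= ([5, 8], 5)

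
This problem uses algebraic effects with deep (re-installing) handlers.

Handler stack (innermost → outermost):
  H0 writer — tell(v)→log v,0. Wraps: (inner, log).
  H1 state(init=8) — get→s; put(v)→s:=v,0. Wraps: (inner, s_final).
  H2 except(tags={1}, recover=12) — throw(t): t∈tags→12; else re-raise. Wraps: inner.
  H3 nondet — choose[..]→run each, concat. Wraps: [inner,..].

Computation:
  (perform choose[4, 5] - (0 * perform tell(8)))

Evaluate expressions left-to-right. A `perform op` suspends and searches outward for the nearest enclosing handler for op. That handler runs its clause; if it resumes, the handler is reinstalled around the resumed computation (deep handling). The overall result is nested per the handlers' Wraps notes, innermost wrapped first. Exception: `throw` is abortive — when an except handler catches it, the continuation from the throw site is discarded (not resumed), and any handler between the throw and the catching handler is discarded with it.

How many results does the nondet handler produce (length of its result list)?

Answer: 2

Evaluation trace:
choose[4, 5] @ H3
  branch[0] choose=4:
    tell(8) @ H0 ⇒ log+=8
    H0 returns (4, (8))
    H1 returns ((4, (8)), 8)
    H2 returns ((4, (8)), 8)
    H3 returns [((4, (8)), 8)]
  branch[1] choose=5:
    tell(8) @ H0 ⇒ log+=8
    H0 returns (5, (8))
    H1 returns ((5, (8)), 8)
    H2 returns ((5, (8)), 8)
    H3 returns [((5, (8)), 8)]
= [((4, (8)), 8), ((5, (8)), 8)]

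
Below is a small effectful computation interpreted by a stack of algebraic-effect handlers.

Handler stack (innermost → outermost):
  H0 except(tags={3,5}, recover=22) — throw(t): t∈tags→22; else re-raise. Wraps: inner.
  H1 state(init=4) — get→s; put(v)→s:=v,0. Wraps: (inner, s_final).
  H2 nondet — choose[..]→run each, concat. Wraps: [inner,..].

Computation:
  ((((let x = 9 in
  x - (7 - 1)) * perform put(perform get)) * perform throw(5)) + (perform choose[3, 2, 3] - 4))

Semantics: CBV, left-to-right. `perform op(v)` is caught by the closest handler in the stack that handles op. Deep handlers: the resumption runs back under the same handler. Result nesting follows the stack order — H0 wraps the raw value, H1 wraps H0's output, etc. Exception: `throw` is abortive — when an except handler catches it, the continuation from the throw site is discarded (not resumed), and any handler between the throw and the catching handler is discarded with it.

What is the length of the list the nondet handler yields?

Answer: 1

Evaluation trace:
get @ H1 ⇒ 4
put(4) @ H1 ⇒ s:=4
throw(5) @ H0 caught ⇒ 22
H1 returns (22, 4)
H2 returns [(22, 4)]
= [(22, 4)]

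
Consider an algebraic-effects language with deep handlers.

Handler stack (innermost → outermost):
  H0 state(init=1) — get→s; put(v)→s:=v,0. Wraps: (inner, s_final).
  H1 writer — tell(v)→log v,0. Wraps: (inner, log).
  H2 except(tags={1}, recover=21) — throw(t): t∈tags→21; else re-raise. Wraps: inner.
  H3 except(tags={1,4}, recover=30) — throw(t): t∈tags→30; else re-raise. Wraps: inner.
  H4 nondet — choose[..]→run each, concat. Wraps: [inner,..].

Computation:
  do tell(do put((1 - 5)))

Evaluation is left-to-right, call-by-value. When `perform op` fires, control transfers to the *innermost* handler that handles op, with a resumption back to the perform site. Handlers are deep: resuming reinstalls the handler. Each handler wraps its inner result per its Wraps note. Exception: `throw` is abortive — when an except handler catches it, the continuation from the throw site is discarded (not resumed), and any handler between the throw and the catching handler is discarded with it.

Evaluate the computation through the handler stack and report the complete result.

Answer: [((0, -4), (0))]

Working:
put(-4) @ H0 ⇒ s:=-4
tell(0) @ H1 ⇒ log+=0
H0 returns (0, -4)
H1 returns ((0, -4), (0))
H2 returns ((0, -4), (0))
H3 returns ((0, -4), (0))
H4 returns [((0, -4), (0))]
= [((0, -4), (0))]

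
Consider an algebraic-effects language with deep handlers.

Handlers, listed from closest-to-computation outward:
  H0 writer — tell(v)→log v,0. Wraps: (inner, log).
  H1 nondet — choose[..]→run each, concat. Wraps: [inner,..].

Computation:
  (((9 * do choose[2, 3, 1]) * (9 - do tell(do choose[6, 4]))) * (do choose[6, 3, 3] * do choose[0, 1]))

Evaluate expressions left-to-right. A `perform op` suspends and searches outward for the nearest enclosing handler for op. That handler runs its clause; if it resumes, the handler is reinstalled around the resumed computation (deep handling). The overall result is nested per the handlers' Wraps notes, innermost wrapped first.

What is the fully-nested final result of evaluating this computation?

Evaluation trace:
choose[2, 3, 1] @ H1
  branch[0] choose=2:
    choose[6, 4] @ H1
      branch[0] choose=6:
        tell(6) @ H0 ⇒ log+=6
        choose[6, 3, 3] @ H1
          branch[0] choose=6:
            choose[0, 1] @ H1
              branch[0] choose=0:
                H0 returns (0, (6))
                H1 returns [(0, (6))]
              branch[1] choose=1:
                H0 returns (972, (6))
                H1 returns [(972, (6))]
          branch[1] choose=3:
            choose[0, 1] @ H1
              branch[0] choose=0:
                H0 returns (0, (6))
                H1 returns [(0, (6))]
              branch[1] choose=1:
                H0 returns (486, (6))
                H1 returns [(486, (6))]
          branch[2] choose=3:
            choose[0, 1] @ H1
              branch[0] choose=0:
                H0 returns (0, (6))
                H1 returns [(0, (6))]
              branch[1] choose=1:
                H0 returns (486, (6))
                H1 returns [(486, (6))]
      branch[1] choose=4:
        tell(4) @ H0 ⇒ log+=4
        choose[6, 3, 3] @ H1
          branch[0] choose=6:
            choose[0, 1] @ H1
              branch[0] choose=0:
                H0 returns (0, (4))
                H1 returns [(0, (4))]
              branch[1] choose=1:
                H0 returns (972, (4))
                H1 returns [(972, (4))]
          branch[1] choose=3:
            choose[0, 1] @ H1
              branch[0] choose=0:
                H0 returns (0, (4))
                H1 returns [(0, (4))]
              branch[1] choose=1:
                H0 returns (486, (4))
                H1 returns [(486, (4))]
          branch[2] choose=3:
            choose[0, 1] @ H1
              branch[0] choose=0:
                H0 returns (0, (4))
                H1 returns [(0, (4))]
              branch[1] choose=1:
                H0 returns (486, (4))
                H1 returns [(486, (4))]
  branch[1] choose=3:
    choose[6, 4] @ H1
      branch[0] choose=6:
        tell(6) @ H0 ⇒ log+=6
        choose[6, 3, 3] @ H1
          branch[0] choose=6:
            choose[0, 1] @ H1
              branch[0] choose=0:
                H0 returns (0, (6))
                H1 returns [(0, (6))]
              branch[1] choose=1:
                H0 returns (1458, (6))
                H1 returns [(1458, (6))]
          branch[1] choose=3:
            choose[0, 1] @ H1
              branch[0] choose=0:
                H0 returns (0, (6))
                H1 returns [(0, (6))]
              branch[1] choose=1:
                H0 returns (729, (6))
                H1 returns [(729, (6))]
          branch[2] choose=3:
            choose[0, 1] @ H1
              branch[0] choose=0:
                H0 returns (0, (6))
                H1 returns [(0, (6))]
              branch[1] choose=1:
                H0 returns (729, (6))
                H1 returns [(729, (6))]
      branch[1] choose=4:
        tell(4) @ H0 ⇒ log+=4
        choose[6, 3, 3] @ H1
          branch[0] choose=6:
            choose[0, 1] @ H1
              branch[0] choose=0:
                H0 returns (0, (4))
                H1 returns [(0, (4))]
              branch[1] choose=1:
                H0 returns (1458, (4))
                H1 returns [(1458, (4))]
          branch[1] choose=3:
            choose[0, 1] @ H1
              branch[0] choose=0:
                H0 returns (0, (4))
                H1 returns [(0, (4))]
              branch[1] choose=1:
                H0 returns (729, (4))
                H1 returns [(729, (4))]
          branch[2] choose=3:
            choose[0, 1] @ H1
              branch[0] choose=0:
                H0 returns (0, (4))
                H1 returns [(0, (4))]
              branch[1] choose=1:
                H0 returns (729, (4))
                H1 returns [(729, (4))]
  branch[2] choose=1:
    choose[6, 4] @ H1
      branch[0] choose=6:
        tell(6) @ H0 ⇒ log+=6
        choose[6, 3, 3] @ H1
          branch[0] choose=6:
            choose[0, 1] @ H1
              branch[0] choose=0:
                H0 returns (0, (6))
                H1 returns [(0, (6))]
              branch[1] choose=1:
                H0 returns (486, (6))
                H1 returns [(486, (6))]
          branch[1] choose=3:
            choose[0, 1] @ H1
              branch[0] choose=0:
                H0 returns (0, (6))
                H1 returns [(0, (6))]
              branch[1] choose=1:
                H0 returns (243, (6))
                H1 returns [(243, (6))]
          branch[2] choose=3:
            choose[0, 1] @ H1
              branch[0] choose=0:
                H0 returns (0, (6))
                H1 returns [(0, (6))]
              branch[1] choose=1:
                H0 returns (243, (6))
                H1 returns [(243, (6))]
      branch[1] choose=4:
        tell(4) @ H0 ⇒ log+=4
        choose[6, 3, 3] @ H1
          branch[0] choose=6:
            choose[0, 1] @ H1
              branch[0] choose=0:
                H0 returns (0, (4))
                H1 returns [(0, (4))]
              branch[1] choose=1:
                H0 returns (486, (4))
                H1 returns [(486, (4))]
          branch[1] choose=3:
            choose[0, 1] @ H1
              branch[0] choose=0:
                H0 returns (0, (4))
                H1 returns [(0, (4))]
              branch[1] choose=1:
                H0 returns (243, (4))
                H1 returns [(243, (4))]
          branch[2] choose=3:
            choose[0, 1] @ H1
              branch[0] choose=0:
                H0 returns (0, (4))
                H1 returns [(0, (4))]
              branch[1] choose=1:
                H0 returns (243, (4))
                H1 returns [(243, (4))]
= [(0, (6)), (972, (6)), (0, (6)), (486, (6)), (0, (6)), (486, (6)), (0, (4)), (972, (4)), (0, (4)), (486, (4)), (0, (4)), (486, (4)), (0, (6)), (1458, (6)), (0, (6)), (729, (6)), (0, (6)), (729, (6)), (0, (4)), (1458, (4)), (0, (4)), (729, (4)), (0, (4)), (729, (4)), (0, (6)), (486, (6)), (0, (6)), (243, (6)), (0, (6)), (243, (6)), (0, (4)), (486, (4)), (0, (4)), (243, (4)), (0, (4)), (243, (4))]

Answer: [(0, (6)), (972, (6)), (0, (6)), (486, (6)), (0, (6)), (486, (6)), (0, (4)), (972, (4)), (0, (4)), (486, (4)), (0, (4)), (486, (4)), (0, (6)), (1458, (6)), (0, (6)), (729, (6)), (0, (6)), (729, (6)), (0, (4)), (1458, (4)), (0, (4)), (729, (4)), (0, (4)), (729, (4)), (0, (6)), (486, (6)), (0, (6)), (243, (6)), (0, (6)), (243, (6)), (0, (4)), (486, (4)), (0, (4)), (243, (4)), (0, (4)), (243, (4))]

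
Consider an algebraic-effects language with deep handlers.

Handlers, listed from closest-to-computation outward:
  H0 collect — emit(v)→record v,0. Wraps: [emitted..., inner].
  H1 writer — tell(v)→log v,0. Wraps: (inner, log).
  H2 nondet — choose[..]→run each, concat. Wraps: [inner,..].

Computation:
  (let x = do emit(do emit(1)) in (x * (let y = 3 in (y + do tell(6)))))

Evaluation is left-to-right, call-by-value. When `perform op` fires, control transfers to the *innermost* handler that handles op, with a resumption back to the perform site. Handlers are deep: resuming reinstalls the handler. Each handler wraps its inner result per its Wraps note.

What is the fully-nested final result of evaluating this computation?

Answer: [([1, 0, 0], (6))]

Evaluation trace:
emit(1) @ H0 ⇒ out+=1
emit(0) @ H0 ⇒ out+=0
tell(6) @ H1 ⇒ log+=6
H0 returns [1, 0, 0]
H1 returns ([1, 0, 0], (6))
H2 returns [([1, 0, 0], (6))]
= [([1, 0, 0], (6))]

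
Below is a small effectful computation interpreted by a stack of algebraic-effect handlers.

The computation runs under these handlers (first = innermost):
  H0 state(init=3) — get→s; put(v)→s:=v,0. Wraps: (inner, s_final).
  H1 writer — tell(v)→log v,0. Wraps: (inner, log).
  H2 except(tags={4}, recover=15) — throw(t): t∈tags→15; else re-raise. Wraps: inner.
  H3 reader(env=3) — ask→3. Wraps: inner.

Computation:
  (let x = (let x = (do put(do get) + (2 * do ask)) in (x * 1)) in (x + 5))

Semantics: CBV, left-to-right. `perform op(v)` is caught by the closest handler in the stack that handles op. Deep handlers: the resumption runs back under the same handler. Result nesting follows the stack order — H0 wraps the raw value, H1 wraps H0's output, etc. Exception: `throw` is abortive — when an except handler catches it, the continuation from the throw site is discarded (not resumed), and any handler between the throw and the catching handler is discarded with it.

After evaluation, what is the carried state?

Answer: 3

Evaluation trace:
get @ H0 ⇒ 3
put(3) @ H0 ⇒ s:=3
ask @ H3 ⇒ 3
H0 returns (11, 3)
H1 returns ((11, 3), ())
H2 returns ((11, 3), ())
H3 returns ((11, 3), ())
= ((11, 3), ())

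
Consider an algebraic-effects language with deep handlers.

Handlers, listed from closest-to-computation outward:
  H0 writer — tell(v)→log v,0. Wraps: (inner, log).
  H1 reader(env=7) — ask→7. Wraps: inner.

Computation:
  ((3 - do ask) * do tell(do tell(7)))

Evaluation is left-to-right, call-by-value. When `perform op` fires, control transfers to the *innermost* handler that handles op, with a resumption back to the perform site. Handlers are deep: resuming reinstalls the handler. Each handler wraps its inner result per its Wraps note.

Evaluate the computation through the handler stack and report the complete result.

Evaluation trace:
ask @ H1 ⇒ 7
tell(7) @ H0 ⇒ log+=7
tell(0) @ H0 ⇒ log+=0
H0 returns (0, (7, 0))
H1 returns (0, (7, 0))
= (0, (7, 0))

Answer: (0, (7, 0))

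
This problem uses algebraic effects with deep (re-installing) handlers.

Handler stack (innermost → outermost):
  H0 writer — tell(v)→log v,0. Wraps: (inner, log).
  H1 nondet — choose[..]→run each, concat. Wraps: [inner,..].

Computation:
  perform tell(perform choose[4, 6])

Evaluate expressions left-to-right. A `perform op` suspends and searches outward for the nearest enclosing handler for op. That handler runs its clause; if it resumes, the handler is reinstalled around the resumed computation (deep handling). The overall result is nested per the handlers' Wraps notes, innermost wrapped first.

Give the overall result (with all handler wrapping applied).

Evaluation trace:
choose[4, 6] @ H1
  branch[0] choose=4:
    tell(4) @ H0 ⇒ log+=4
    H0 returns (0, (4))
    H1 returns [(0, (4))]
  branch[1] choose=6:
    tell(6) @ H0 ⇒ log+=6
    H0 returns (0, (6))
    H1 returns [(0, (6))]
= [(0, (4)), (0, (6))]

Answer: [(0, (4)), (0, (6))]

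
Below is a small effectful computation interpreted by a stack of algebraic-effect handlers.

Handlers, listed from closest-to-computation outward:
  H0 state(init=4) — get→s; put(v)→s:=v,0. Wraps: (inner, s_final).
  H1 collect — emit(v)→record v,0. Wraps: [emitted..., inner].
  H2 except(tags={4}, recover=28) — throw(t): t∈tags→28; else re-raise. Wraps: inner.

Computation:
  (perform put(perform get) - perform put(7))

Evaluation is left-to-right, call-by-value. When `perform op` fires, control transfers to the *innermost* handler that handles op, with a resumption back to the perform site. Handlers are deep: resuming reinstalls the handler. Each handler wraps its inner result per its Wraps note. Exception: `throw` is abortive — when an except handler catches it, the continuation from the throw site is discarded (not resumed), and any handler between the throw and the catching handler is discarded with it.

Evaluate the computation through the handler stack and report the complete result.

Working:
get @ H0 ⇒ 4
put(4) @ H0 ⇒ s:=4
put(7) @ H0 ⇒ s:=7
H0 returns (0, 7)
H1 returns [(0, 7)]
H2 returns [(0, 7)]
= [(0, 7)]

Answer: [(0, 7)]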